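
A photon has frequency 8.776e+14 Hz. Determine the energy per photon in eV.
3.6295 eV

Using E = hf:

E = hf = (6.626×10⁻³⁴ J·s)(8.776e+14 Hz)
E = 3.6295 eV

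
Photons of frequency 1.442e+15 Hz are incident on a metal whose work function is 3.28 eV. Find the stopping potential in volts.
2.6836 V

The stopping potential V_s satisfies: eV_s = KE_max

First, find KE_max using Einstein's equation:
E_photon = hf = (6.626×10⁻³⁴ J·s)(1.442e+15 Hz) = 5.9636 eV
KE_max = E_photon - φ = 5.9636 - 3.28 = 2.6836 eV

Since eV_s = KE_max:
V_s = KE_max/e = 2.6836 V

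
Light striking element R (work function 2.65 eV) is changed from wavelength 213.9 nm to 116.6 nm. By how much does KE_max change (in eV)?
4.8369 eV

Using Einstein's equation: KE_max = hc/λ - φ

For λ₁ = 213.9 nm:
KE₁ = hc/λ₁ - φ = 5.7964 - 2.65 = 3.1464 eV

For λ₂ = 116.6 nm:
KE₂ = hc/λ₂ - φ = 10.6333 - 2.65 = 7.9833 eV

Change in KE:
ΔKE = KE₂ - KE₁ = 7.9833 - 3.1464 = 4.8369 eV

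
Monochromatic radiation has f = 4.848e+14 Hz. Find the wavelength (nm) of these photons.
618.38 nm

Using the wave equation: c = fλ

Solving for wavelength:
λ = c/f = (3×10⁸ m/s) / (4.848e+14 Hz)
λ = 618.38 nm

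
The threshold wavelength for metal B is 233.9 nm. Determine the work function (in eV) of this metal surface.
5.30 eV

At the threshold wavelength, photon energy equals work function:
φ = hc/λ₀

Calculating:
φ = (6.626×10⁻³⁴ J·s)(3×10⁸ m/s) / (233.9×10⁻⁹ m)
φ = 5.30 eV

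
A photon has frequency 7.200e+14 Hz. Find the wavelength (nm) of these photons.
416.38 nm

Using the wave equation: c = fλ

Solving for wavelength:
λ = c/f = (3×10⁸ m/s) / (7.200e+14 Hz)
λ = 416.38 nm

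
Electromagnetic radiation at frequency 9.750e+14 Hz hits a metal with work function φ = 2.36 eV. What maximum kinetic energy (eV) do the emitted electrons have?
1.6723 eV

Using Einstein's photoelectric equation: KE_max = hf - φ

First, calculate the photon energy:
E_photon = hf = (6.626×10⁻³⁴ J·s)(9.750e+14 Hz)
E_photon = 4.0323 eV

Then, the maximum kinetic energy:
KE_max = E_photon - φ = 4.0323 eV - 2.36 eV = 1.6723 eV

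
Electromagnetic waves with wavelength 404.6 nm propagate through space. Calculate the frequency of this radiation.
7.4096e+14 Hz

Using the wave equation: c = fλ

Solving for frequency:
f = c/λ = (3×10⁸ m/s) / (404.6×10⁻⁹ m)
f = 7.4096e+14 Hz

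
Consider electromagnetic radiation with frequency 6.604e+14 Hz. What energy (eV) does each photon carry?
2.7312 eV

Using E = hf:

E = hf = (6.626×10⁻³⁴ J·s)(6.604e+14 Hz)
E = 2.7312 eV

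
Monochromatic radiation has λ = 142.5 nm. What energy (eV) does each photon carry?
8.7006 eV

Using E = hf = hc/λ:

E = hc/λ = (6.626×10⁻³⁴ J·s)(3×10⁸ m/s) / (142.5×10⁻⁹ m)
E = 8.7006 eV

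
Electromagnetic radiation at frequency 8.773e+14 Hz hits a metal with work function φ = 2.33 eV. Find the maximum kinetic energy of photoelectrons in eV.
1.2982 eV

Using Einstein's photoelectric equation: KE_max = hf - φ

First, calculate the photon energy:
E_photon = hf = (6.626×10⁻³⁴ J·s)(8.773e+14 Hz)
E_photon = 3.6282 eV

Then, the maximum kinetic energy:
KE_max = E_photon - φ = 3.6282 eV - 2.33 eV = 1.2982 eV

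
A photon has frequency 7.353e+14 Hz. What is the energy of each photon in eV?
3.0410 eV

Using E = hf:

E = hf = (6.626×10⁻³⁴ J·s)(7.353e+14 Hz)
E = 3.0410 eV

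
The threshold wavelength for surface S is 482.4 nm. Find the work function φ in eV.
2.57 eV

At the threshold wavelength, photon energy equals work function:
φ = hc/λ₀

Calculating:
φ = (6.626×10⁻³⁴ J·s)(3×10⁸ m/s) / (482.4×10⁻⁹ m)
φ = 2.57 eV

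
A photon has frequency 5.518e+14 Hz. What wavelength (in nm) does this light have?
543.30 nm

Using the wave equation: c = fλ

Solving for wavelength:
λ = c/f = (3×10⁸ m/s) / (5.518e+14 Hz)
λ = 543.30 nm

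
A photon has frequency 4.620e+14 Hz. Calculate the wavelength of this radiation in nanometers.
648.90 nm

Using the wave equation: c = fλ

Solving for wavelength:
λ = c/f = (3×10⁸ m/s) / (4.620e+14 Hz)
λ = 648.90 nm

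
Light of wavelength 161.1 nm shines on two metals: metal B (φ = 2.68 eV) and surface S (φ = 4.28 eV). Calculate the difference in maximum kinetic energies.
1.6000 eV

Using KE_max = hc/λ - φ for each metal:

Photon energy: E = hc/λ = 7.6961 eV

For metal B (φ₁ = 2.68 eV):
KE₁ = E - φ₁ = 7.6961 - 2.68 = 5.0161 eV

For surface S (φ₂ = 4.28 eV):
KE₂ = E - φ₂ = 7.6961 - 4.28 = 3.4161 eV

Difference:
ΔKE = KE₁ - KE₂ = 5.0161 - 3.4161 = 1.6000 eV

Note: The difference equals the difference in work functions: 4.28 - 2.68 = 1.60 eV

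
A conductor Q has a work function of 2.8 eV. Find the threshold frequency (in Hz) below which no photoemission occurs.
6.7704e+14 Hz

The threshold frequency is when the photon energy equals the work function:
hf₀ = φ

Solving for f₀:
f₀ = φ/h = (2.8 eV × 1.602×10⁻¹⁹ J/eV) / (6.626×10⁻³⁴ J·s)
f₀ = 6.7704e+14 Hz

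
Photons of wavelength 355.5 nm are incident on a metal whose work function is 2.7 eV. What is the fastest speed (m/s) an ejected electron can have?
5.2635e+05 m/s

First, find the maximum kinetic energy:
E_photon = hc/λ = 3.4876 eV
KE_max = E_photon - φ = 3.4876 - 2.7 = 0.7876 eV

Convert to Joules: KE_max = 0.7876 × 1.602×10⁻¹⁹ J = 1.2619e-19 J

Then use KE = ½mv² to find velocity:
v = √(2·KE/m) = √(2 × 1.2619e-19 J / 9.109e-31 kg)
v = 5.2635e+05 m/s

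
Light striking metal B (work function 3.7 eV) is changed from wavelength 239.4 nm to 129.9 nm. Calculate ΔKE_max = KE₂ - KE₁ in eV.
4.3656 eV

Using Einstein's equation: KE_max = hc/λ - φ

For λ₁ = 239.4 nm:
KE₁ = hc/λ₁ - φ = 5.1790 - 3.7 = 1.4790 eV

For λ₂ = 129.9 nm:
KE₂ = hc/λ₂ - φ = 9.5446 - 3.7 = 5.8446 eV

Change in KE:
ΔKE = KE₂ - KE₁ = 5.8446 - 1.4790 = 4.3656 eV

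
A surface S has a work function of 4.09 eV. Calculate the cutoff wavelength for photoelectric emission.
303.14 nm

The threshold wavelength is when the photon energy equals the work function:
hc/λ₀ = φ

Solving for λ₀:
λ₀ = hc/φ = (6.626×10⁻³⁴ J·s)(3×10⁸ m/s) / (4.09 eV × 1.602×10⁻¹⁹ J/eV)
λ₀ = 303.14 nm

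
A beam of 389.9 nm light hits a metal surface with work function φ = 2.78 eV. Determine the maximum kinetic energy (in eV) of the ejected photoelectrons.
0.3999 eV

Using Einstein's photoelectric equation: KE_max = hf - φ = hc/λ - φ

First, calculate the photon energy:
E_photon = hc/λ = (6.626×10⁻³⁴ J·s)(3×10⁸ m/s) / (389.9×10⁻⁹ m)
E_photon = 3.1799 eV

Then, the maximum kinetic energy:
KE_max = E_photon - φ = 3.1799 eV - 2.78 eV = 0.3999 eV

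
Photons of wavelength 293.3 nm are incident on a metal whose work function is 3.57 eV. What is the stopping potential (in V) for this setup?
0.6572 V

The stopping potential V_s satisfies: eV_s = KE_max

First, find KE_max using Einstein's equation:
E_photon = hc/λ = 4.2272 eV
KE_max = E_photon - φ = 4.2272 - 3.57 = 0.6572 eV

Since eV_s = KE_max:
V_s = KE_max/e = 0.6572 V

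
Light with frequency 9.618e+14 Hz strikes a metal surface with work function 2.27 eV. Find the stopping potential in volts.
1.7077 V

The stopping potential V_s satisfies: eV_s = KE_max

First, find KE_max using Einstein's equation:
E_photon = hf = (6.626×10⁻³⁴ J·s)(9.618e+14 Hz) = 3.9777 eV
KE_max = E_photon - φ = 3.9777 - 2.27 = 1.7077 eV

Since eV_s = KE_max:
V_s = KE_max/e = 1.7077 V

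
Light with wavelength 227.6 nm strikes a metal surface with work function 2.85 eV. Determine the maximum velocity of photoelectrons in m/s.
9.5587e+05 m/s

First, find the maximum kinetic energy:
E_photon = hc/λ = 5.4475 eV
KE_max = E_photon - φ = 5.4475 - 2.85 = 2.5975 eV

Convert to Joules: KE_max = 2.5975 × 1.602×10⁻¹⁹ J = 4.1616e-19 J

Then use KE = ½mv² to find velocity:
v = √(2·KE/m) = √(2 × 4.1616e-19 J / 9.109e-31 kg)
v = 9.5587e+05 m/s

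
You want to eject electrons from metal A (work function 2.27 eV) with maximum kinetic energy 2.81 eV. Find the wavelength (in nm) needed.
244.06 nm

From Einstein's equation: KE_max = hc/λ - φ

Rearranging for λ:
hc/λ = KE_max + φ
λ = hc/(KE_max + φ)

Required photon energy:
E_photon = KE_max + φ = 2.81 + 2.27 = 5.08 eV

Required wavelength:
λ = hc/E_photon = (6.626×10⁻³⁴)(3×10⁸) / (5.08 × 1.602×10⁻¹⁹)
λ = 244.06 nm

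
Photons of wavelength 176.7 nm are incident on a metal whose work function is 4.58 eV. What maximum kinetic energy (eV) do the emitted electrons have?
2.4366 eV

Using Einstein's photoelectric equation: KE_max = hf - φ = hc/λ - φ

First, calculate the photon energy:
E_photon = hc/λ = (6.626×10⁻³⁴ J·s)(3×10⁸ m/s) / (176.7×10⁻⁹ m)
E_photon = 7.0166 eV

Then, the maximum kinetic energy:
KE_max = E_photon - φ = 7.0166 eV - 4.58 eV = 2.4366 eV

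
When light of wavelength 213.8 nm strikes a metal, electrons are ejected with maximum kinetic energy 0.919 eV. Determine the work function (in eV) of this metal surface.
4.88 eV

From Einstein's photoelectric equation: KE_max = hf - φ = hc/λ - φ

Rearranging for φ:
φ = hc/λ - KE_max

Calculate photon energy:
E_photon = hc/λ = 5.7991 eV

Therefore:
φ = 5.7991 - 0.919 = 4.88 eV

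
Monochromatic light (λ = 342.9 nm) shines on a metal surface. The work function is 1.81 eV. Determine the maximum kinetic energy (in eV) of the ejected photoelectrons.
1.8058 eV

Using Einstein's photoelectric equation: KE_max = hf - φ = hc/λ - φ

First, calculate the photon energy:
E_photon = hc/λ = (6.626×10⁻³⁴ J·s)(3×10⁸ m/s) / (342.9×10⁻⁹ m)
E_photon = 3.6158 eV

Then, the maximum kinetic energy:
KE_max = E_photon - φ = 3.6158 eV - 1.81 eV = 1.8058 eV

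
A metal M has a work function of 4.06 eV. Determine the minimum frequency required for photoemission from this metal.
9.8170e+14 Hz

The threshold frequency is when the photon energy equals the work function:
hf₀ = φ

Solving for f₀:
f₀ = φ/h = (4.06 eV × 1.602×10⁻¹⁹ J/eV) / (6.626×10⁻³⁴ J·s)
f₀ = 9.8170e+14 Hz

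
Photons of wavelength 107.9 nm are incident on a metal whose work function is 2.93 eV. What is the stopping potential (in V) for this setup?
8.5607 V

The stopping potential V_s satisfies: eV_s = KE_max

First, find KE_max using Einstein's equation:
E_photon = hc/λ = 11.4907 eV
KE_max = E_photon - φ = 11.4907 - 2.93 = 8.5607 eV

Since eV_s = KE_max:
V_s = KE_max/e = 8.5607 V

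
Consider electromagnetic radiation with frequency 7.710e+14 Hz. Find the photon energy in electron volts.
3.1886 eV

Using E = hf:

E = hf = (6.626×10⁻³⁴ J·s)(7.710e+14 Hz)
E = 3.1886 eV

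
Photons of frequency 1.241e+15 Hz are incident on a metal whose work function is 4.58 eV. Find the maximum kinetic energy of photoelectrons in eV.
0.5524 eV

Using Einstein's photoelectric equation: KE_max = hf - φ

First, calculate the photon energy:
E_photon = hf = (6.626×10⁻³⁴ J·s)(1.241e+15 Hz)
E_photon = 5.1324 eV

Then, the maximum kinetic energy:
KE_max = E_photon - φ = 5.1324 eV - 4.58 eV = 0.5524 eV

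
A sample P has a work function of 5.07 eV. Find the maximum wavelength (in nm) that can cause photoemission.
244.54 nm

The threshold wavelength is when the photon energy equals the work function:
hc/λ₀ = φ

Solving for λ₀:
λ₀ = hc/φ = (6.626×10⁻³⁴ J·s)(3×10⁸ m/s) / (5.07 eV × 1.602×10⁻¹⁹ J/eV)
λ₀ = 244.54 nm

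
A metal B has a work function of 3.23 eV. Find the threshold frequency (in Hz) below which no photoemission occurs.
7.8101e+14 Hz

The threshold frequency is when the photon energy equals the work function:
hf₀ = φ

Solving for f₀:
f₀ = φ/h = (3.23 eV × 1.602×10⁻¹⁹ J/eV) / (6.626×10⁻³⁴ J·s)
f₀ = 7.8101e+14 Hz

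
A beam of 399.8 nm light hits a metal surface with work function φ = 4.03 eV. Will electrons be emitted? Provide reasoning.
No

For photoemission, the photon energy must exceed the work function.

Photon energy: E = hc/λ = 3.1012 eV
Work function: φ = 4.03 eV

Since E_photon (3.1012 eV) < φ (4.03 eV), photoemission will NOT occur.
The threshold wavelength is λ₀ = hc/φ = 307.7 nm.
Since 399.8 nm > 307.7 nm, the photons lack sufficient energy.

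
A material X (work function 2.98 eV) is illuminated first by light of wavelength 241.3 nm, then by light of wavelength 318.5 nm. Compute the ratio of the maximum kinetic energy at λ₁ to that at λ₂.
2.3645

Using Einstein's equation: KE_max = hc/λ - φ

For λ₁ = 241.3 nm:
E₁ = hc/λ₁ = 5.1382 eV
KE₁ = E₁ - φ = 5.1382 - 2.98 = 2.1582 eV

For λ₂ = 318.5 nm:
E₂ = hc/λ₂ = 3.8928 eV
KE₂ = E₂ - φ = 3.8928 - 2.98 = 0.9128 eV

Ratio: KE₁/KE₂ = 2.1582/0.9128 = 2.3645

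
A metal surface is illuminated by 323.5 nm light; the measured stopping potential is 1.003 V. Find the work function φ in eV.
2.83 eV

The stopping potential gives the maximum kinetic energy: KE_max = eV_s = 1.003 eV

From Einstein's photoelectric equation: KE_max = hc/λ - φ
Rearranging: φ = hc/λ - KE_max

Calculate photon energy:
E_photon = hc/λ = (6.626×10⁻³⁴ J·s)(3×10⁸ m/s) / (323.5×10⁻⁹ m) = 3.8326 eV

Therefore:
φ = 3.8326 - 1.003 = 2.83 eV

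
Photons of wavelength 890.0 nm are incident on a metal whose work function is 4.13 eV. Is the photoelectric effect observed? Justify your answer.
No

For photoemission, the photon energy must exceed the work function.

Photon energy: E = hc/λ = 1.3931 eV
Work function: φ = 4.13 eV

Since E_photon (1.3931 eV) < φ (4.13 eV), photoemission will NOT occur.
The threshold wavelength is λ₀ = hc/φ = 300.2 nm.
Since 890.0 nm > 300.2 nm, the photons lack sufficient energy.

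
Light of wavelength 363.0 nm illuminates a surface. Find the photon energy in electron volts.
3.4155 eV

Using E = hf = hc/λ:

E = hc/λ = (6.626×10⁻³⁴ J·s)(3×10⁸ m/s) / (363.0×10⁻⁹ m)
E = 3.4155 eV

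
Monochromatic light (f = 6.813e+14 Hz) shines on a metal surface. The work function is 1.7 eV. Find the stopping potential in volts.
1.1176 V

The stopping potential V_s satisfies: eV_s = KE_max

First, find KE_max using Einstein's equation:
E_photon = hf = (6.626×10⁻³⁴ J·s)(6.813e+14 Hz) = 2.8176 eV
KE_max = E_photon - φ = 2.8176 - 1.7 = 1.1176 eV

Since eV_s = KE_max:
V_s = KE_max/e = 1.1176 V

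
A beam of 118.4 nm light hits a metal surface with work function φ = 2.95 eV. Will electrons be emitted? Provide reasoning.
Yes

For photoemission, the photon energy must exceed the work function.

Photon energy: E = hc/λ = 10.4716 eV
Work function: φ = 2.95 eV

Since E_photon (10.4716 eV) > φ (2.95 eV), photoemission WILL occur.
The threshold wavelength is λ₀ = hc/φ = 420.3 nm.
Since 118.4 nm < 420.3 nm, the light has sufficient energy.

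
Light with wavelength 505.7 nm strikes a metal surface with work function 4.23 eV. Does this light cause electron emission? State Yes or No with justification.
No

For photoemission, the photon energy must exceed the work function.

Photon energy: E = hc/λ = 2.4517 eV
Work function: φ = 4.23 eV

Since E_photon (2.4517 eV) < φ (4.23 eV), photoemission will NOT occur.
The threshold wavelength is λ₀ = hc/φ = 293.1 nm.
Since 505.7 nm > 293.1 nm, the photons lack sufficient energy.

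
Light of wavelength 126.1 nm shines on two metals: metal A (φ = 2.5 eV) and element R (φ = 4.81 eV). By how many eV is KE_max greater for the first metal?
2.3100 eV

Using KE_max = hc/λ - φ for each metal:

Photon energy: E = hc/λ = 9.8322 eV

For metal A (φ₁ = 2.5 eV):
KE₁ = E - φ₁ = 9.8322 - 2.5 = 7.3322 eV

For element R (φ₂ = 4.81 eV):
KE₂ = E - φ₂ = 9.8322 - 4.81 = 5.0222 eV

Difference:
ΔKE = KE₁ - KE₂ = 7.3322 - 5.0222 = 2.3100 eV

Note: The difference equals the difference in work functions: 4.81 - 2.5 = 2.31 eV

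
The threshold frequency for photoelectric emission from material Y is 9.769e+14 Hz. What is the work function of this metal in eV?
4.04 eV

At the threshold frequency, photon energy equals work function:
φ = hf₀

Calculating:
φ = (6.626×10⁻³⁴ J·s)(9.769e+14 Hz)
φ = 4.04 eV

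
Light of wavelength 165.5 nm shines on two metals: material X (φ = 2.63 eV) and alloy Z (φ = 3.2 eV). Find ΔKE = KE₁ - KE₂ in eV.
0.5700 eV

Using KE_max = hc/λ - φ for each metal:

Photon energy: E = hc/λ = 7.4915 eV

For material X (φ₁ = 2.63 eV):
KE₁ = E - φ₁ = 7.4915 - 2.63 = 4.8615 eV

For alloy Z (φ₂ = 3.2 eV):
KE₂ = E - φ₂ = 7.4915 - 3.2 = 4.2915 eV

Difference:
ΔKE = KE₁ - KE₂ = 4.8615 - 4.2915 = 0.5700 eV

Note: The difference equals the difference in work functions: 3.2 - 2.63 = 0.57 eV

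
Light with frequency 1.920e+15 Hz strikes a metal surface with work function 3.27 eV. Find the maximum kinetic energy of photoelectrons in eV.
4.6705 eV

Using Einstein's photoelectric equation: KE_max = hf - φ

First, calculate the photon energy:
E_photon = hf = (6.626×10⁻³⁴ J·s)(1.920e+15 Hz)
E_photon = 7.9405 eV

Then, the maximum kinetic energy:
KE_max = E_photon - φ = 7.9405 eV - 3.27 eV = 4.6705 eV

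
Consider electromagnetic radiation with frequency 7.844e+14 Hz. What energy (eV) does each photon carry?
3.2440 eV

Using E = hf:

E = hf = (6.626×10⁻³⁴ J·s)(7.844e+14 Hz)
E = 3.2440 eV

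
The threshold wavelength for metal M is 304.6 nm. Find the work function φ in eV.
4.07 eV

At the threshold wavelength, photon energy equals work function:
φ = hc/λ₀

Calculating:
φ = (6.626×10⁻³⁴ J·s)(3×10⁸ m/s) / (304.6×10⁻⁹ m)
φ = 4.07 eV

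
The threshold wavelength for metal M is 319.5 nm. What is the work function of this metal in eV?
3.88 eV

At the threshold wavelength, photon energy equals work function:
φ = hc/λ₀

Calculating:
φ = (6.626×10⁻³⁴ J·s)(3×10⁸ m/s) / (319.5×10⁻⁹ m)
φ = 3.88 eV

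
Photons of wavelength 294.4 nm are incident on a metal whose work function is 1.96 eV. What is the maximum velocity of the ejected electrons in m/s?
8.8993e+05 m/s

First, find the maximum kinetic energy:
E_photon = hc/λ = 4.2114 eV
KE_max = E_photon - φ = 4.2114 - 1.96 = 2.2514 eV

Convert to Joules: KE_max = 2.2514 × 1.602×10⁻¹⁹ J = 3.6072e-19 J

Then use KE = ½mv² to find velocity:
v = √(2·KE/m) = √(2 × 3.6072e-19 J / 9.109e-31 kg)
v = 8.8993e+05 m/s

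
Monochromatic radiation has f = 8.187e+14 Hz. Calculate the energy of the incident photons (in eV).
3.3859 eV

Using E = hf:

E = hf = (6.626×10⁻³⁴ J·s)(8.187e+14 Hz)
E = 3.3859 eV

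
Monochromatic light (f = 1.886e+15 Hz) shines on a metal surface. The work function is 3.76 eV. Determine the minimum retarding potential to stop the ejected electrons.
4.0399 V

The stopping potential V_s satisfies: eV_s = KE_max

First, find KE_max using Einstein's equation:
E_photon = hf = (6.626×10⁻³⁴ J·s)(1.886e+15 Hz) = 7.7999 eV
KE_max = E_photon - φ = 7.7999 - 3.76 = 4.0399 eV

Since eV_s = KE_max:
V_s = KE_max/e = 4.0399 V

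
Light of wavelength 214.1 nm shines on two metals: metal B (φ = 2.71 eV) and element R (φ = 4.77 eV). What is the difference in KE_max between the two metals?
2.0600 eV

Using KE_max = hc/λ - φ for each metal:

Photon energy: E = hc/λ = 5.7909 eV

For metal B (φ₁ = 2.71 eV):
KE₁ = E - φ₁ = 5.7909 - 2.71 = 3.0809 eV

For element R (φ₂ = 4.77 eV):
KE₂ = E - φ₂ = 5.7909 - 4.77 = 1.0209 eV

Difference:
ΔKE = KE₁ - KE₂ = 3.0809 - 1.0209 = 2.0600 eV

Note: The difference equals the difference in work functions: 4.77 - 2.71 = 2.06 eV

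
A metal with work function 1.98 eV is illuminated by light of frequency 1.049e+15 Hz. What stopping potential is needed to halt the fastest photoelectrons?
2.3583 V

The stopping potential V_s satisfies: eV_s = KE_max

First, find KE_max using Einstein's equation:
E_photon = hf = (6.626×10⁻³⁴ J·s)(1.049e+15 Hz) = 4.3383 eV
KE_max = E_photon - φ = 4.3383 - 1.98 = 2.3583 eV

Since eV_s = KE_max:
V_s = KE_max/e = 2.3583 V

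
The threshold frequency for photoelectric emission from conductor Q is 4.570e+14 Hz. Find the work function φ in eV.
1.89 eV

At the threshold frequency, photon energy equals work function:
φ = hf₀

Calculating:
φ = (6.626×10⁻³⁴ J·s)(4.570e+14 Hz)
φ = 1.89 eV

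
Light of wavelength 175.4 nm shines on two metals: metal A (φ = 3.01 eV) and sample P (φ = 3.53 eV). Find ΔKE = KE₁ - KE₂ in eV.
0.5200 eV

Using KE_max = hc/λ - φ for each metal:

Photon energy: E = hc/λ = 7.0687 eV

For metal A (φ₁ = 3.01 eV):
KE₁ = E - φ₁ = 7.0687 - 3.01 = 4.0587 eV

For sample P (φ₂ = 3.53 eV):
KE₂ = E - φ₂ = 7.0687 - 3.53 = 3.5387 eV

Difference:
ΔKE = KE₁ - KE₂ = 4.0587 - 3.5387 = 0.5200 eV

Note: The difference equals the difference in work functions: 3.53 - 3.01 = 0.52 eV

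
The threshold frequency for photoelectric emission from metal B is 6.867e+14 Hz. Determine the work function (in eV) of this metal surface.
2.84 eV

At the threshold frequency, photon energy equals work function:
φ = hf₀

Calculating:
φ = (6.626×10⁻³⁴ J·s)(6.867e+14 Hz)
φ = 2.84 eV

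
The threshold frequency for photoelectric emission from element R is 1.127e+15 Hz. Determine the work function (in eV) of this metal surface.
4.66 eV

At the threshold frequency, photon energy equals work function:
φ = hf₀

Calculating:
φ = (6.626×10⁻³⁴ J·s)(1.127e+15 Hz)
φ = 4.66 eV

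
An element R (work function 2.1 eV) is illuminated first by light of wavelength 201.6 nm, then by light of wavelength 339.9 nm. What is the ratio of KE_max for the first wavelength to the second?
2.6168

Using Einstein's equation: KE_max = hc/λ - φ

For λ₁ = 201.6 nm:
E₁ = hc/λ₁ = 6.1500 eV
KE₁ = E₁ - φ = 6.1500 - 2.1 = 4.0500 eV

For λ₂ = 339.9 nm:
E₂ = hc/λ₂ = 3.6477 eV
KE₂ = E₂ - φ = 3.6477 - 2.1 = 1.5477 eV

Ratio: KE₁/KE₂ = 4.0500/1.5477 = 2.6168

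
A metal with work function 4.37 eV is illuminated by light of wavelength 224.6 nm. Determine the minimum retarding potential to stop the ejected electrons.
1.1502 V

The stopping potential V_s satisfies: eV_s = KE_max

First, find KE_max using Einstein's equation:
E_photon = hc/λ = 5.5202 eV
KE_max = E_photon - φ = 5.5202 - 4.37 = 1.1502 eV

Since eV_s = KE_max:
V_s = KE_max/e = 1.1502 V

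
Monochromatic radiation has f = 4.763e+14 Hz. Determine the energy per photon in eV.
1.9698 eV

Using E = hf:

E = hf = (6.626×10⁻³⁴ J·s)(4.763e+14 Hz)
E = 1.9698 eV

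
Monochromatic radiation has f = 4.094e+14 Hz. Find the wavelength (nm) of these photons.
732.27 nm

Using the wave equation: c = fλ

Solving for wavelength:
λ = c/f = (3×10⁸ m/s) / (4.094e+14 Hz)
λ = 732.27 nm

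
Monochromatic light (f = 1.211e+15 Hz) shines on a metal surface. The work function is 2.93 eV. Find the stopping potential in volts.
2.0783 V

The stopping potential V_s satisfies: eV_s = KE_max

First, find KE_max using Einstein's equation:
E_photon = hf = (6.626×10⁻³⁴ J·s)(1.211e+15 Hz) = 5.0083 eV
KE_max = E_photon - φ = 5.0083 - 2.93 = 2.0783 eV

Since eV_s = KE_max:
V_s = KE_max/e = 2.0783 V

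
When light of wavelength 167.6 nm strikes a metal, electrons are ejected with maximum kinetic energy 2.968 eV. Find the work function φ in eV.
4.43 eV

From Einstein's photoelectric equation: KE_max = hf - φ = hc/λ - φ

Rearranging for φ:
φ = hc/λ - KE_max

Calculate photon energy:
E_photon = hc/λ = 7.3976 eV

Therefore:
φ = 7.3976 - 2.968 = 4.43 eV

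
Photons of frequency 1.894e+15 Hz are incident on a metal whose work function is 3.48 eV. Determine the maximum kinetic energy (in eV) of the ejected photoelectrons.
4.3530 eV

Using Einstein's photoelectric equation: KE_max = hf - φ

First, calculate the photon energy:
E_photon = hf = (6.626×10⁻³⁴ J·s)(1.894e+15 Hz)
E_photon = 7.8330 eV

Then, the maximum kinetic energy:
KE_max = E_photon - φ = 7.8330 eV - 3.48 eV = 4.3530 eV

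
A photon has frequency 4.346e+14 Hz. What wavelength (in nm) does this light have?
689.81 nm

Using the wave equation: c = fλ

Solving for wavelength:
λ = c/f = (3×10⁸ m/s) / (4.346e+14 Hz)
λ = 689.81 nm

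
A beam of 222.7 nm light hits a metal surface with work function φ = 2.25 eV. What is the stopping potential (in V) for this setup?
3.3173 V

The stopping potential V_s satisfies: eV_s = KE_max

First, find KE_max using Einstein's equation:
E_photon = hc/λ = 5.5673 eV
KE_max = E_photon - φ = 5.5673 - 2.25 = 3.3173 eV

Since eV_s = KE_max:
V_s = KE_max/e = 3.3173 V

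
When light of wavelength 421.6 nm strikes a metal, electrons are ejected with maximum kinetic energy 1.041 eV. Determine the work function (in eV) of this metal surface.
1.90 eV

From Einstein's photoelectric equation: KE_max = hf - φ = hc/λ - φ

Rearranging for φ:
φ = hc/λ - KE_max

Calculate photon energy:
E_photon = hc/λ = 2.9408 eV

Therefore:
φ = 2.9408 - 1.041 = 1.90 eV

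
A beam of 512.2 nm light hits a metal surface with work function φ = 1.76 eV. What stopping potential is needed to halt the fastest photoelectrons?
0.6606 V

The stopping potential V_s satisfies: eV_s = KE_max

First, find KE_max using Einstein's equation:
E_photon = hc/λ = 2.4206 eV
KE_max = E_photon - φ = 2.4206 - 1.76 = 0.6606 eV

Since eV_s = KE_max:
V_s = KE_max/e = 0.6606 V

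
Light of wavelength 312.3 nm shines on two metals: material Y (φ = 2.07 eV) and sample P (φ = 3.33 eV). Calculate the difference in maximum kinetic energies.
1.2600 eV

Using KE_max = hc/λ - φ for each metal:

Photon energy: E = hc/λ = 3.9700 eV

For material Y (φ₁ = 2.07 eV):
KE₁ = E - φ₁ = 3.9700 - 2.07 = 1.9000 eV

For sample P (φ₂ = 3.33 eV):
KE₂ = E - φ₂ = 3.9700 - 3.33 = 0.6400 eV

Difference:
ΔKE = KE₁ - KE₂ = 1.9000 - 0.6400 = 1.2600 eV

Note: The difference equals the difference in work functions: 3.33 - 2.07 = 1.26 eV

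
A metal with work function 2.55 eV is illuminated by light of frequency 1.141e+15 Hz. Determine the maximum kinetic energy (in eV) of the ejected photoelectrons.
2.1688 eV

Using Einstein's photoelectric equation: KE_max = hf - φ

First, calculate the photon energy:
E_photon = hf = (6.626×10⁻³⁴ J·s)(1.141e+15 Hz)
E_photon = 4.7188 eV

Then, the maximum kinetic energy:
KE_max = E_photon - φ = 4.7188 eV - 2.55 eV = 2.1688 eV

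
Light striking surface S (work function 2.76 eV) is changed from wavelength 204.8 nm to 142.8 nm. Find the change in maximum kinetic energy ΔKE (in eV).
2.6285 eV

Using Einstein's equation: KE_max = hc/λ - φ

For λ₁ = 204.8 nm:
KE₁ = hc/λ₁ - φ = 6.0539 - 2.76 = 3.2939 eV

For λ₂ = 142.8 nm:
KE₂ = hc/λ₂ - φ = 8.6824 - 2.76 = 5.9224 eV

Change in KE:
ΔKE = KE₂ - KE₁ = 5.9224 - 3.2939 = 2.6285 eV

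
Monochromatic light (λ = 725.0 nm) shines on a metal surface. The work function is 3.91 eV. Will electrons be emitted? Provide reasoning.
No

For photoemission, the photon energy must exceed the work function.

Photon energy: E = hc/λ = 1.7101 eV
Work function: φ = 3.91 eV

Since E_photon (1.7101 eV) < φ (3.91 eV), photoemission will NOT occur.
The threshold wavelength is λ₀ = hc/φ = 317.1 nm.
Since 725.0 nm > 317.1 nm, the photons lack sufficient energy.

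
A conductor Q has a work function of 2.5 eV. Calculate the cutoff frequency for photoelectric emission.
6.0450e+14 Hz

The threshold frequency is when the photon energy equals the work function:
hf₀ = φ

Solving for f₀:
f₀ = φ/h = (2.5 eV × 1.602×10⁻¹⁹ J/eV) / (6.626×10⁻³⁴ J·s)
f₀ = 6.0450e+14 Hz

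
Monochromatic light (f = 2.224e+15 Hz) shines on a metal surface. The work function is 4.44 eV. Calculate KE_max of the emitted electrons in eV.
4.7577 eV

Using Einstein's photoelectric equation: KE_max = hf - φ

First, calculate the photon energy:
E_photon = hf = (6.626×10⁻³⁴ J·s)(2.224e+15 Hz)
E_photon = 9.1977 eV

Then, the maximum kinetic energy:
KE_max = E_photon - φ = 9.1977 eV - 4.44 eV = 4.7577 eV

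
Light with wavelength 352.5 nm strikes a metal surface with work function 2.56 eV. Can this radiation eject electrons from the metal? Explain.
Yes

For photoemission, the photon energy must exceed the work function.

Photon energy: E = hc/λ = 3.5173 eV
Work function: φ = 2.56 eV

Since E_photon (3.5173 eV) > φ (2.56 eV), photoemission WILL occur.
The threshold wavelength is λ₀ = hc/φ = 484.3 nm.
Since 352.5 nm < 484.3 nm, the light has sufficient energy.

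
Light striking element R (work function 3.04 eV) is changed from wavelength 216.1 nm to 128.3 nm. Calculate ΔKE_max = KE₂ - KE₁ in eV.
3.9263 eV

Using Einstein's equation: KE_max = hc/λ - φ

For λ₁ = 216.1 nm:
KE₁ = hc/λ₁ - φ = 5.7374 - 3.04 = 2.6974 eV

For λ₂ = 128.3 nm:
KE₂ = hc/λ₂ - φ = 9.6636 - 3.04 = 6.6236 eV

Change in KE:
ΔKE = KE₂ - KE₁ = 6.6236 - 2.6974 = 3.9263 eV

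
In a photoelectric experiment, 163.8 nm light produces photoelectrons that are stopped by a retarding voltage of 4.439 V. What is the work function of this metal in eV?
3.13 eV

The stopping potential gives the maximum kinetic energy: KE_max = eV_s = 4.439 eV

From Einstein's photoelectric equation: KE_max = hc/λ - φ
Rearranging: φ = hc/λ - KE_max

Calculate photon energy:
E_photon = hc/λ = (6.626×10⁻³⁴ J·s)(3×10⁸ m/s) / (163.8×10⁻⁹ m) = 7.5692 eV

Therefore:
φ = 7.5692 - 4.439 = 3.13 eV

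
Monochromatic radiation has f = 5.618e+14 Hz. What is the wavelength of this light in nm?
533.63 nm

Using the wave equation: c = fλ

Solving for wavelength:
λ = c/f = (3×10⁸ m/s) / (5.618e+14 Hz)
λ = 533.63 nm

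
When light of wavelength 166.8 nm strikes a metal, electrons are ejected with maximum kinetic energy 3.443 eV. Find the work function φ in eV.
3.99 eV

From Einstein's photoelectric equation: KE_max = hf - φ = hc/λ - φ

Rearranging for φ:
φ = hc/λ - KE_max

Calculate photon energy:
E_photon = hc/λ = 7.4331 eV

Therefore:
φ = 7.4331 - 3.443 = 3.99 eV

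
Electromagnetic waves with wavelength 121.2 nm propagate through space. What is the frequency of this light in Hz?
2.4735e+15 Hz

Using the wave equation: c = fλ

Solving for frequency:
f = c/λ = (3×10⁸ m/s) / (121.2×10⁻⁹ m)
f = 2.4735e+15 Hz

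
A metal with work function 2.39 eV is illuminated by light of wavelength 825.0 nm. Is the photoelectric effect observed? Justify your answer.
No

For photoemission, the photon energy must exceed the work function.

Photon energy: E = hc/λ = 1.5028 eV
Work function: φ = 2.39 eV

Since E_photon (1.5028 eV) < φ (2.39 eV), photoemission will NOT occur.
The threshold wavelength is λ₀ = hc/φ = 518.8 nm.
Since 825.0 nm > 518.8 nm, the photons lack sufficient energy.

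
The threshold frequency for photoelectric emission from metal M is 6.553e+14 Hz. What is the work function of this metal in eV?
2.71 eV

At the threshold frequency, photon energy equals work function:
φ = hf₀

Calculating:
φ = (6.626×10⁻³⁴ J·s)(6.553e+14 Hz)
φ = 2.71 eV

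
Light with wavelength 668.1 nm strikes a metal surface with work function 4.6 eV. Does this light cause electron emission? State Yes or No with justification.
No

For photoemission, the photon energy must exceed the work function.

Photon energy: E = hc/λ = 1.8558 eV
Work function: φ = 4.6 eV

Since E_photon (1.8558 eV) < φ (4.6 eV), photoemission will NOT occur.
The threshold wavelength is λ₀ = hc/φ = 269.5 nm.
Since 668.1 nm > 269.5 nm, the photons lack sufficient energy.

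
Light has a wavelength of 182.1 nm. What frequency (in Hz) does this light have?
1.6463e+15 Hz

Using the wave equation: c = fλ

Solving for frequency:
f = c/λ = (3×10⁸ m/s) / (182.1×10⁻⁹ m)
f = 1.6463e+15 Hz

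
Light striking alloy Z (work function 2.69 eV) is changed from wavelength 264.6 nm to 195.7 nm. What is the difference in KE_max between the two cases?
1.6497 eV

Using Einstein's equation: KE_max = hc/λ - φ

For λ₁ = 264.6 nm:
KE₁ = hc/λ₁ - φ = 4.6857 - 2.69 = 1.9957 eV

For λ₂ = 195.7 nm:
KE₂ = hc/λ₂ - φ = 6.3354 - 2.69 = 3.6454 eV

Change in KE:
ΔKE = KE₂ - KE₁ = 3.6454 - 1.9957 = 1.6497 eV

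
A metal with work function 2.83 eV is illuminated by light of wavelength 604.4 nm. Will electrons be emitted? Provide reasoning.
No

For photoemission, the photon energy must exceed the work function.

Photon energy: E = hc/λ = 2.0514 eV
Work function: φ = 2.83 eV

Since E_photon (2.0514 eV) < φ (2.83 eV), photoemission will NOT occur.
The threshold wavelength is λ₀ = hc/φ = 438.1 nm.
Since 604.4 nm > 438.1 nm, the photons lack sufficient energy.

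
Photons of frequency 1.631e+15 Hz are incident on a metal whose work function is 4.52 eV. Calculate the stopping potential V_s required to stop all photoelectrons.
2.2253 V

The stopping potential V_s satisfies: eV_s = KE_max

First, find KE_max using Einstein's equation:
E_photon = hf = (6.626×10⁻³⁴ J·s)(1.631e+15 Hz) = 6.7453 eV
KE_max = E_photon - φ = 6.7453 - 4.52 = 2.2253 eV

Since eV_s = KE_max:
V_s = KE_max/e = 2.2253 V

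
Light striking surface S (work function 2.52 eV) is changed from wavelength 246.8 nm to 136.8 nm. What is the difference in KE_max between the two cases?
4.0395 eV

Using Einstein's equation: KE_max = hc/λ - φ

For λ₁ = 246.8 nm:
KE₁ = hc/λ₁ - φ = 5.0237 - 2.52 = 2.5037 eV

For λ₂ = 136.8 nm:
KE₂ = hc/λ₂ - φ = 9.0632 - 2.52 = 6.5432 eV

Change in KE:
ΔKE = KE₂ - KE₁ = 6.5432 - 2.5037 = 4.0395 eV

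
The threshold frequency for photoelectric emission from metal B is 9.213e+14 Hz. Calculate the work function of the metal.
3.81 eV

At the threshold frequency, photon energy equals work function:
φ = hf₀

Calculating:
φ = (6.626×10⁻³⁴ J·s)(9.213e+14 Hz)
φ = 3.81 eV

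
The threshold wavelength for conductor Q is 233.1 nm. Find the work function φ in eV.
5.32 eV

At the threshold wavelength, photon energy equals work function:
φ = hc/λ₀

Calculating:
φ = (6.626×10⁻³⁴ J·s)(3×10⁸ m/s) / (233.1×10⁻⁹ m)
φ = 5.32 eV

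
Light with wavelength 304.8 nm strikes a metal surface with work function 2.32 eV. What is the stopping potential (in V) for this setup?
1.7477 V

The stopping potential V_s satisfies: eV_s = KE_max

First, find KE_max using Einstein's equation:
E_photon = hc/λ = 4.0677 eV
KE_max = E_photon - φ = 4.0677 - 2.32 = 1.7477 eV

Since eV_s = KE_max:
V_s = KE_max/e = 1.7477 V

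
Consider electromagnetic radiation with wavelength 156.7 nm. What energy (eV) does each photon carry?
7.9122 eV

Using E = hf = hc/λ:

E = hc/λ = (6.626×10⁻³⁴ J·s)(3×10⁸ m/s) / (156.7×10⁻⁹ m)
E = 7.9122 eV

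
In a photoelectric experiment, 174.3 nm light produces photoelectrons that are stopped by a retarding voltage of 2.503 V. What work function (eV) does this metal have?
4.61 eV

The stopping potential gives the maximum kinetic energy: KE_max = eV_s = 2.503 eV

From Einstein's photoelectric equation: KE_max = hc/λ - φ
Rearranging: φ = hc/λ - KE_max

Calculate photon energy:
E_photon = hc/λ = (6.626×10⁻³⁴ J·s)(3×10⁸ m/s) / (174.3×10⁻⁹ m) = 7.1133 eV

Therefore:
φ = 7.1133 - 2.503 = 4.61 eV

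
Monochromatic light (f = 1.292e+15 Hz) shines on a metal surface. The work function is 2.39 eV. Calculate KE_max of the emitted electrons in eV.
2.9533 eV

Using Einstein's photoelectric equation: KE_max = hf - φ

First, calculate the photon energy:
E_photon = hf = (6.626×10⁻³⁴ J·s)(1.292e+15 Hz)
E_photon = 5.3433 eV

Then, the maximum kinetic energy:
KE_max = E_photon - φ = 5.3433 eV - 2.39 eV = 2.9533 eV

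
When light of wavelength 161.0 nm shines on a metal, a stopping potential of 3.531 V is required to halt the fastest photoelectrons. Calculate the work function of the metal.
4.17 eV

The stopping potential gives the maximum kinetic energy: KE_max = eV_s = 3.531 eV

From Einstein's photoelectric equation: KE_max = hc/λ - φ
Rearranging: φ = hc/λ - KE_max

Calculate photon energy:
E_photon = hc/λ = (6.626×10⁻³⁴ J·s)(3×10⁸ m/s) / (161.0×10⁻⁹ m) = 7.7009 eV

Therefore:
φ = 7.7009 - 3.531 = 4.17 eV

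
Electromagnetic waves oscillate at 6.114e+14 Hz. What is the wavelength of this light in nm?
490.34 nm

Using the wave equation: c = fλ

Solving for wavelength:
λ = c/f = (3×10⁸ m/s) / (6.114e+14 Hz)
λ = 490.34 nm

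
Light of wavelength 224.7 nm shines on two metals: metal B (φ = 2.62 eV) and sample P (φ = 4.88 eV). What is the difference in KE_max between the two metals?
2.2600 eV

Using KE_max = hc/λ - φ for each metal:

Photon energy: E = hc/λ = 5.5178 eV

For metal B (φ₁ = 2.62 eV):
KE₁ = E - φ₁ = 5.5178 - 2.62 = 2.8978 eV

For sample P (φ₂ = 4.88 eV):
KE₂ = E - φ₂ = 5.5178 - 4.88 = 0.6378 eV

Difference:
ΔKE = KE₁ - KE₂ = 2.8978 - 0.6378 = 2.2600 eV

Note: The difference equals the difference in work functions: 4.88 - 2.62 = 2.26 eV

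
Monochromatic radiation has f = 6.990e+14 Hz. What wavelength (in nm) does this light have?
428.89 nm

Using the wave equation: c = fλ

Solving for wavelength:
λ = c/f = (3×10⁸ m/s) / (6.990e+14 Hz)
λ = 428.89 nm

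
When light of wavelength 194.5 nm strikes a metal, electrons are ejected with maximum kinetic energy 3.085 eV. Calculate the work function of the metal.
3.29 eV

From Einstein's photoelectric equation: KE_max = hf - φ = hc/λ - φ

Rearranging for φ:
φ = hc/λ - KE_max

Calculate photon energy:
E_photon = hc/λ = 6.3745 eV

Therefore:
φ = 6.3745 - 3.085 = 3.29 eV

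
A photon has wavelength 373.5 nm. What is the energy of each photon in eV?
3.3195 eV

Using E = hf = hc/λ:

E = hc/λ = (6.626×10⁻³⁴ J·s)(3×10⁸ m/s) / (373.5×10⁻⁹ m)
E = 3.3195 eV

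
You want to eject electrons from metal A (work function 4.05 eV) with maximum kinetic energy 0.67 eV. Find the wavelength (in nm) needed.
262.68 nm

From Einstein's equation: KE_max = hc/λ - φ

Rearranging for λ:
hc/λ = KE_max + φ
λ = hc/(KE_max + φ)

Required photon energy:
E_photon = KE_max + φ = 0.67 + 4.05 = 4.72 eV

Required wavelength:
λ = hc/E_photon = (6.626×10⁻³⁴)(3×10⁸) / (4.72 × 1.602×10⁻¹⁹)
λ = 262.68 nm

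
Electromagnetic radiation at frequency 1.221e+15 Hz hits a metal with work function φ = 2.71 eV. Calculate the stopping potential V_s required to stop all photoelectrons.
2.3397 V

The stopping potential V_s satisfies: eV_s = KE_max

First, find KE_max using Einstein's equation:
E_photon = hf = (6.626×10⁻³⁴ J·s)(1.221e+15 Hz) = 5.0497 eV
KE_max = E_photon - φ = 5.0497 - 2.71 = 2.3397 eV

Since eV_s = KE_max:
V_s = KE_max/e = 2.3397 V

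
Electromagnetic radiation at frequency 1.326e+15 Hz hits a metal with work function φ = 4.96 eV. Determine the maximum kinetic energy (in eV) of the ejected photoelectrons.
0.5239 eV

Using Einstein's photoelectric equation: KE_max = hf - φ

First, calculate the photon energy:
E_photon = hf = (6.626×10⁻³⁴ J·s)(1.326e+15 Hz)
E_photon = 5.4839 eV

Then, the maximum kinetic energy:
KE_max = E_photon - φ = 5.4839 eV - 4.96 eV = 0.5239 eV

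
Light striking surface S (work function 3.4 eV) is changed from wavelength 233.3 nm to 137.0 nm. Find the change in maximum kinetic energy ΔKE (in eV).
3.7356 eV

Using Einstein's equation: KE_max = hc/λ - φ

For λ₁ = 233.3 nm:
KE₁ = hc/λ₁ - φ = 5.3144 - 3.4 = 1.9144 eV

For λ₂ = 137.0 nm:
KE₂ = hc/λ₂ - φ = 9.0499 - 3.4 = 5.6499 eV

Change in KE:
ΔKE = KE₂ - KE₁ = 5.6499 - 1.9144 = 3.7356 eV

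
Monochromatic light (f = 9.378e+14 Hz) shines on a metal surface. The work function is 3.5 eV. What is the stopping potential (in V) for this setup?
0.3784 V

The stopping potential V_s satisfies: eV_s = KE_max

First, find KE_max using Einstein's equation:
E_photon = hf = (6.626×10⁻³⁴ J·s)(9.378e+14 Hz) = 3.8784 eV
KE_max = E_photon - φ = 3.8784 - 3.5 = 0.3784 eV

Since eV_s = KE_max:
V_s = KE_max/e = 0.3784 V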